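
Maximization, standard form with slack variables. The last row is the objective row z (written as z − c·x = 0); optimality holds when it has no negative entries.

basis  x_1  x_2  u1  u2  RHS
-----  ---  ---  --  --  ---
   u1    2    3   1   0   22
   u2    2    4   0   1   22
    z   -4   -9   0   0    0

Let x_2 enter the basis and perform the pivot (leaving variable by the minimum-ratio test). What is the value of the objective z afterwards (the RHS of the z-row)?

99/2

Ratio test on column x_2 — row 1: 22/3 = 22/3; row 2: 22/4 = 11/2. Minimum is 11/2 at row 2 (u2 leaves); pivot element 4.
Pivot on row 2; the z-row RHS becomes 0 − (-9)·(11/2) = 99/2.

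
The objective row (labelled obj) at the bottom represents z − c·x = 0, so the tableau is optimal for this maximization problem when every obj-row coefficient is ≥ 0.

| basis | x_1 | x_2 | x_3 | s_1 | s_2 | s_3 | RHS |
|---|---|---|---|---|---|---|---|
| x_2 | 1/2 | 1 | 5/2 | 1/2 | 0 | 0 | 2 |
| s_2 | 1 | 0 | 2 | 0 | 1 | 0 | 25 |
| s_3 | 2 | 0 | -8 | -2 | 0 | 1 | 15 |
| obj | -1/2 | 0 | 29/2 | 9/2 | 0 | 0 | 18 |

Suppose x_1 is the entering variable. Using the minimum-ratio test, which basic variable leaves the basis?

x_2

Column x_1 entries and ratios — x_2: 2/(1/2) = 4; s_2: 25/1 = 25; s_3: 15/2 = 15/2.
Smallest ratio is 4 in the row of x_2, so x_2 leaves.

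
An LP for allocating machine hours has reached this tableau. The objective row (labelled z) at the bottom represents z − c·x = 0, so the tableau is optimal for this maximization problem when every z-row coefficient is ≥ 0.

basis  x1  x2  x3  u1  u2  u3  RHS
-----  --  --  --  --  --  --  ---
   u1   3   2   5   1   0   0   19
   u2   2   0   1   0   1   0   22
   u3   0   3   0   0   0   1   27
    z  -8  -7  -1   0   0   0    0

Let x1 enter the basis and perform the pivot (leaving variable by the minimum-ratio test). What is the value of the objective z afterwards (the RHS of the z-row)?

152/3

Ratio test on column x1 — row 1: 19/3 = 19/3; row 2: 22/2 = 11; row 3: entry 0 ≤ 0. Minimum is 19/3 at row 1 (u1 leaves); pivot element 3.
Pivot on row 1; the z-row RHS becomes 0 − (-8)·(19/3) = 152/3.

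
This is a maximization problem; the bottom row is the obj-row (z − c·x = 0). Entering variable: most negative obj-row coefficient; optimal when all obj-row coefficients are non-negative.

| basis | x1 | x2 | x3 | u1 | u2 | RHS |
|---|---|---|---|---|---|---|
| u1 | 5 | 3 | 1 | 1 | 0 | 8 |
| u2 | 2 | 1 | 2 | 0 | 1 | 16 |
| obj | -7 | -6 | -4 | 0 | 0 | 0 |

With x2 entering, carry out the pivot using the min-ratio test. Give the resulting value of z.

Ratio test on column x2 — row 1: 8/3 = 8/3; row 2: 16/1 = 16. Minimum is 8/3 at row 1 (u1 leaves); pivot element 3.
Pivot on row 1; the obj-row RHS becomes 0 − (-6)·(8/3) = 16.

16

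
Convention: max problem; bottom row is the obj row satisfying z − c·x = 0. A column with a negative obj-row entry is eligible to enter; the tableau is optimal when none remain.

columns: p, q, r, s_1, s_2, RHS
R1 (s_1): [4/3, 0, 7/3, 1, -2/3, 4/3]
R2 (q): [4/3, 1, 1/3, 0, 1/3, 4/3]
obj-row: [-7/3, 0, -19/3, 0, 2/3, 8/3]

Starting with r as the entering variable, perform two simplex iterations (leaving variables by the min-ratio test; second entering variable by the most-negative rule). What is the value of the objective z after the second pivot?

Ratio test on column r — row 1: (4/3)/(7/3) = 4/7; row 2: (4/3)/(1/3) = 4. Minimum is 4/7 at row 1 (s_1 leaves); pivot element 7/3.
Pivot on row 1; the obj-row RHS becomes 8/3 − (-19/3)·(4/7) = 44/7.
Next entering variable (most negative obj-row entry -8/7): s_2.
Ratio test on column s_2 — row 1: entry -2/7 ≤ 0; row 2: (8/7)/(3/7) = 8/3. Minimum is 8/3 at row 2 (q leaves); pivot element 3/7.
After the second pivot the obj-row RHS is 44/7 − (-8/7)·(8/3) = 28/3.

28/3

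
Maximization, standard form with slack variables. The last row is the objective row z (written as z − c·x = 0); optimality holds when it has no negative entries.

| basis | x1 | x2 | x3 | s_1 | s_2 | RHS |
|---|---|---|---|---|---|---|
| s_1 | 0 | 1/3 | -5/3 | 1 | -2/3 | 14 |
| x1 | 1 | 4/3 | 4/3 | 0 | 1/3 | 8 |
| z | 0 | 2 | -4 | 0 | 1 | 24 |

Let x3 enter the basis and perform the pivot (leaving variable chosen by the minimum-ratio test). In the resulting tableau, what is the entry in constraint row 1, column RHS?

24

Ratio test on column x3 — row 1: entry -5/3 ≤ 0; row 2: 8/(4/3) = 6. Minimum is 6 at row 2 (x1 leaves); pivot element 4/3.
Divide row 2 by 4/3; eliminate column x3 from the other rows.
Row 1 update in column RHS: 14 − (-5/3)·6 = 24.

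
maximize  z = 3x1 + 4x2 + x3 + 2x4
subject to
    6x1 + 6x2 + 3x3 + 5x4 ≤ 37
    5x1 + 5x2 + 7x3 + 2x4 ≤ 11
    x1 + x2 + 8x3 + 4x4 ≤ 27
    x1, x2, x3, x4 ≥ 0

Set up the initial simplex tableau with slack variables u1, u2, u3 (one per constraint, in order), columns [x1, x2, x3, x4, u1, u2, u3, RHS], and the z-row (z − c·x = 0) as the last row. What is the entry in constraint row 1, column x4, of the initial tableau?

Constraint 1 has coefficient 5 on x4.

5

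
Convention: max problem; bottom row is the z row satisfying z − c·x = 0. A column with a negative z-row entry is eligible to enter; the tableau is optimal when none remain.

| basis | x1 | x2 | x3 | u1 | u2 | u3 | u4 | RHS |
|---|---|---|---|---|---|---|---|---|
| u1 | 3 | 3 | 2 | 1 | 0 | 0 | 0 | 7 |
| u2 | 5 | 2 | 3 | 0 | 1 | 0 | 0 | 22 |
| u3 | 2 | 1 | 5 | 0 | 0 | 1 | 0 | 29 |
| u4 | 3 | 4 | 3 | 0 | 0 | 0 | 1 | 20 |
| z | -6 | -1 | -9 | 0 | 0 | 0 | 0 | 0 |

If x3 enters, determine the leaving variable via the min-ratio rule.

u1

Column x3 entries and ratios — u1: 7/2 = 7/2; u2: 22/3 = 22/3; u3: 29/5 = 29/5; u4: 20/3 = 20/3.
Smallest ratio is 7/2 in the row of u1, so u1 leaves.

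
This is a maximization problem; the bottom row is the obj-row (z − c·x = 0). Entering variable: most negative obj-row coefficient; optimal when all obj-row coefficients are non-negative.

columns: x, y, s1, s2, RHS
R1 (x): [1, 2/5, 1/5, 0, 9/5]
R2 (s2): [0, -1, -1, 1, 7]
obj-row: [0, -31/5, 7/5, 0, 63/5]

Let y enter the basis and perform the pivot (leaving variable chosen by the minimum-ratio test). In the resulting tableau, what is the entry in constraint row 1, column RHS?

Ratio test on column y — row 1: (9/5)/(2/5) = 9/2; row 2: entry -1 ≤ 0. Minimum is 9/2 at row 1 (x leaves); pivot element 2/5.
Divide row 1 by 2/5; eliminate column y from the other rows.
In the new row 1, the RHS entry is the old entry divided by the pivot: (9/5)/(2/5) = 9/2.

9/2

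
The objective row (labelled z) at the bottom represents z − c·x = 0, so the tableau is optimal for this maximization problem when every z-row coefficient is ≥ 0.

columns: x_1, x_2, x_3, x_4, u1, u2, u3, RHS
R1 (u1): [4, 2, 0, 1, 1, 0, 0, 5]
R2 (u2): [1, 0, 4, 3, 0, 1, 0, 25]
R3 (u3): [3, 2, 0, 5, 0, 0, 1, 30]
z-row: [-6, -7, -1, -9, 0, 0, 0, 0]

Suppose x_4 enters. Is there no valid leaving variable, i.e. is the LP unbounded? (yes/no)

no

Column x_4 has positive entries in row(s) 1, 2, 3, so the ratio test bounds it — not unbounded.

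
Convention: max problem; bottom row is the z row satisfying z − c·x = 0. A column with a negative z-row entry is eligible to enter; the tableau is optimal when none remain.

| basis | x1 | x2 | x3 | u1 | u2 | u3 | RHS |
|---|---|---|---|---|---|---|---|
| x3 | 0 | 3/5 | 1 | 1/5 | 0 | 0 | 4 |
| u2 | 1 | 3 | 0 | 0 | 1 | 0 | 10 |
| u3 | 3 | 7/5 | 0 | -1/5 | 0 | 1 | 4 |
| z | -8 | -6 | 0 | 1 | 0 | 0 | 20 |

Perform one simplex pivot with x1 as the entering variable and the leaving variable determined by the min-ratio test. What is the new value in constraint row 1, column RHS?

Ratio test on column x1 — row 1: entry 0 ≤ 0; row 2: 10/1 = 10; row 3: 4/3 = 4/3. Minimum is 4/3 at row 3 (u3 leaves); pivot element 3.
Divide row 3 by 3; eliminate column x1 from the other rows.
Row 1 update in column RHS: 4 − 0·(4/3) = 4.

4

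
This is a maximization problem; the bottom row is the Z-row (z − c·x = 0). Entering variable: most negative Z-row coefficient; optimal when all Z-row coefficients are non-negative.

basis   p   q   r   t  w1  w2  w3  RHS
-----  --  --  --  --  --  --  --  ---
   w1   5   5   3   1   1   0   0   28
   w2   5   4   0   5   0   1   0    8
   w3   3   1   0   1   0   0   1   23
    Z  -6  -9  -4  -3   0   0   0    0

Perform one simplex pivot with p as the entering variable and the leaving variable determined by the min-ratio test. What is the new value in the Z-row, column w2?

6/5

Ratio test on column p — row 1: 28/5 = 28/5; row 2: 8/5 = 8/5; row 3: 23/3 = 23/3. Minimum is 8/5 at row 2 (w2 leaves); pivot element 5.
Divide row 2 by 5; eliminate column p from the other rows.
Z-row update in column w2: 0 − (-6)·(1/5) = 6/5.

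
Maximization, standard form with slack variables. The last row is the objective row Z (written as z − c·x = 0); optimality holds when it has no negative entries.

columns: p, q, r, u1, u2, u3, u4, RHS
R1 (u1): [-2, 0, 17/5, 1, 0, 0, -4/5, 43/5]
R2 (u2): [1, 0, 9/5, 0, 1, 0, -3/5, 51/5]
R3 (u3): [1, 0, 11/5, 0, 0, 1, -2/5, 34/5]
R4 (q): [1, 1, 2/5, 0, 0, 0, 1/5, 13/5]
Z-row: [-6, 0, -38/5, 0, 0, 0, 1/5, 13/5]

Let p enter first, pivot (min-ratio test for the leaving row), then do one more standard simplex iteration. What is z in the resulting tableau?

91/3

Ratio test on column p — row 1: entry -2 ≤ 0; row 2: (51/5)/1 = 51/5; row 3: (34/5)/1 = 34/5; row 4: (13/5)/1 = 13/5. Minimum is 13/5 at row 4 (q leaves); pivot element 1.
Pivot on row 4; the Z-row RHS becomes 13/5 − (-6)·(13/5) = 91/5.
Next entering variable (most negative Z-row entry -26/5): r.
Ratio test on column r — row 1: (69/5)/(21/5) = 23/7; row 2: (38/5)/(7/5) = 38/7; row 3: (21/5)/(9/5) = 7/3; row 4: (13/5)/(2/5) = 13/2. Minimum is 7/3 at row 3 (u3 leaves); pivot element 9/5.
After the second pivot the Z-row RHS is 91/5 − (-26/5)·(7/3) = 91/3.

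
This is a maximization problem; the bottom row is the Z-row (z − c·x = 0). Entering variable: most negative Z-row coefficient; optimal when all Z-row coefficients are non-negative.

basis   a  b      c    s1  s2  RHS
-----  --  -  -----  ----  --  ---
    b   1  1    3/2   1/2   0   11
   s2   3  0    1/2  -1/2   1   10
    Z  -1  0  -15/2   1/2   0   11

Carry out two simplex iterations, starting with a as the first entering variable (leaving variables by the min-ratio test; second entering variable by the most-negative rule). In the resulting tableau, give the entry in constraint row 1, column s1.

Ratio test on column a — row 1: 11/1 = 11; row 2: 10/3 = 10/3. Minimum is 10/3 at row 2 (s2 leaves); pivot element 3.
Divide row 2 by 3; eliminate column a from the other rows.
Second iteration: most negative Z-row entry is -22/3 in column c, so c enters.
Ratio test on column c — row 1: (23/3)/(4/3) = 23/4; row 2: (10/3)/(1/6) = 20. Minimum is 23/4 at row 1 (b leaves); pivot element 4/3.
Divide row 1 by 4/3; eliminate column c from the other rows.
After both pivots, the entry at constraint row 1, column s1 is 1/2.

1/2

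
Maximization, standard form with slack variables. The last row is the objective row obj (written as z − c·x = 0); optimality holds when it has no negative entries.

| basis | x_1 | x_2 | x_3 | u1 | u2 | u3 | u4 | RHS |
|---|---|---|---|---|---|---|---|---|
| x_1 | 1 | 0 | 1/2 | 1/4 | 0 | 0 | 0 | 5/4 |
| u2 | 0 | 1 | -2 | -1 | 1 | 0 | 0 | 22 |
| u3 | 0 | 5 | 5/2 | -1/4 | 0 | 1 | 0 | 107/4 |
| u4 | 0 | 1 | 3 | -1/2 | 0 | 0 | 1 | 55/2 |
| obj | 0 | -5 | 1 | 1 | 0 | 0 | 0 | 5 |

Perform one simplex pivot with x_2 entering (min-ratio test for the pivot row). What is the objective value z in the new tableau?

Ratio test on column x_2 — row 1: entry 0 ≤ 0; row 2: 22/1 = 22; row 3: (107/4)/5 = 107/20; row 4: (55/2)/1 = 55/2. Minimum is 107/20 at row 3 (u3 leaves); pivot element 5.
Pivot on row 3; the obj-row RHS becomes 5 − (-5)·(107/20) = 127/4.

127/4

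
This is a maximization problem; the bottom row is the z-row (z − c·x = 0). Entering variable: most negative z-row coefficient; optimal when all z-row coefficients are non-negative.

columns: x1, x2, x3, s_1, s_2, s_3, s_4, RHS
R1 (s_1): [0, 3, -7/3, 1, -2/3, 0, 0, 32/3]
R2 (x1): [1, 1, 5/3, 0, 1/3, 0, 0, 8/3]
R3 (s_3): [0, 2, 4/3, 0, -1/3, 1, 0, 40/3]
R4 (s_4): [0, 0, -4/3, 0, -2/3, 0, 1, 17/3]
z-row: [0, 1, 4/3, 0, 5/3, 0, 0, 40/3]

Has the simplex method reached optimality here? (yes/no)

yes

Every z-row coefficient is ≥ 0, so the tableau is optimal.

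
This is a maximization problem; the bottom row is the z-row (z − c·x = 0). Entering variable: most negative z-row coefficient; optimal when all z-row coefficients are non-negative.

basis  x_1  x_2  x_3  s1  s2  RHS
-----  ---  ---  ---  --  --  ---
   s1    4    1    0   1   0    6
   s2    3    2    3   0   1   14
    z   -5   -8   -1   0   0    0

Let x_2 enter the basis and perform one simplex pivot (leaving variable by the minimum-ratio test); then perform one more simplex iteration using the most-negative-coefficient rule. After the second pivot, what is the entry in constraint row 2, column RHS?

2/3

Ratio test on column x_2 — row 1: 6/1 = 6; row 2: 14/2 = 7. Minimum is 6 at row 1 (s1 leaves); pivot element 1.
Divide row 1 by 1; eliminate column x_2 from the other rows.
Second iteration: most negative z-row entry is -1 in column x_3, so x_3 enters.
Ratio test on column x_3 — row 1: entry 0 ≤ 0; row 2: 2/3 = 2/3. Minimum is 2/3 at row 2 (s2 leaves); pivot element 3.
Divide row 2 by 3; eliminate column x_3 from the other rows.
After both pivots, the entry at constraint row 2, column RHS is 2/3.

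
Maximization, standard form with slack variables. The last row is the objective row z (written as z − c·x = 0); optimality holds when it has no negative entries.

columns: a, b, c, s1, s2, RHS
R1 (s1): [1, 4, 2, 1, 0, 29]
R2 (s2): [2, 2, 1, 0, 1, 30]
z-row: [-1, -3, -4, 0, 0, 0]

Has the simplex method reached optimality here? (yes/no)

The z-row has a negative entry -4 in column c, so it is not optimal.

no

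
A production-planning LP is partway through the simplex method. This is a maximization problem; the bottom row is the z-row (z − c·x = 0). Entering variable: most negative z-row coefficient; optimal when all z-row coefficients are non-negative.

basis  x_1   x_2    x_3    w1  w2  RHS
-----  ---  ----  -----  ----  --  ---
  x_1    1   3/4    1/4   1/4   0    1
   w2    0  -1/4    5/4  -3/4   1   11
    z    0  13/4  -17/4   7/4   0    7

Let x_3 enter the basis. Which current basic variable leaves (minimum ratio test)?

Column x_3 entries and ratios — x_1: 1/(1/4) = 4; w2: 11/(5/4) = 44/5.
Smallest ratio is 4 in the row of x_1, so x_1 leaves.

x_1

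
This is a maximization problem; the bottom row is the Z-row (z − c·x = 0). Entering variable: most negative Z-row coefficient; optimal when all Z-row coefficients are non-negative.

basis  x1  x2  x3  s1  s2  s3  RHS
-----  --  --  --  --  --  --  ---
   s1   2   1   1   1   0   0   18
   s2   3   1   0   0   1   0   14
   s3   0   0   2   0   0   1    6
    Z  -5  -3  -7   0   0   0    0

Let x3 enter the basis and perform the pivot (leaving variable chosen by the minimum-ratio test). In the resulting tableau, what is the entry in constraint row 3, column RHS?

3

Ratio test on column x3 — row 1: 18/1 = 18; row 2: entry 0 ≤ 0; row 3: 6/2 = 3. Minimum is 3 at row 3 (s3 leaves); pivot element 2.
Divide row 3 by 2; eliminate column x3 from the other rows.
In the new row 3, the RHS entry is the old entry divided by the pivot: 6/2 = 3.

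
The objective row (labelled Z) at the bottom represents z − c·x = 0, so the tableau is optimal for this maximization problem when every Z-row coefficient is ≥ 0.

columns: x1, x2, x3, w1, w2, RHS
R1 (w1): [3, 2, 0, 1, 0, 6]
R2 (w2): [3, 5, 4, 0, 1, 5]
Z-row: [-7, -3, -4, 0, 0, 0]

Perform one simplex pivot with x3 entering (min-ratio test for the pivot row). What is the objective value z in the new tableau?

Ratio test on column x3 — row 1: entry 0 ≤ 0; row 2: 5/4 = 5/4. Minimum is 5/4 at row 2 (w2 leaves); pivot element 4.
Pivot on row 2; the Z-row RHS becomes 0 − (-4)·(5/4) = 5.

5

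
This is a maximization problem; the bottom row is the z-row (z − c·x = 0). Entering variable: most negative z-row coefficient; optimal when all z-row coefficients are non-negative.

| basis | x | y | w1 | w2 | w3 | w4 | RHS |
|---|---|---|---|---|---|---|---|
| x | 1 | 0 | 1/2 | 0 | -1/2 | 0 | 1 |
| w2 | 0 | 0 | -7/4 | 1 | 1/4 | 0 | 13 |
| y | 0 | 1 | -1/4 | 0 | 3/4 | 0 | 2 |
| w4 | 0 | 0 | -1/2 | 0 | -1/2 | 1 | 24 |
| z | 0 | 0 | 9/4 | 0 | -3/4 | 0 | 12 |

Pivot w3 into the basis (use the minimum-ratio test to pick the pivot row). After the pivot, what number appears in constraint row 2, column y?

Ratio test on column w3 — row 1: entry -1/2 ≤ 0; row 2: 13/(1/4) = 52; row 3: 2/(3/4) = 8/3; row 4: entry -1/2 ≤ 0. Minimum is 8/3 at row 3 (y leaves); pivot element 3/4.
Divide row 3 by 3/4; eliminate column w3 from the other rows.
Row 2 update in column y: 0 − (1/4)·(4/3) = -1/3.

-1/3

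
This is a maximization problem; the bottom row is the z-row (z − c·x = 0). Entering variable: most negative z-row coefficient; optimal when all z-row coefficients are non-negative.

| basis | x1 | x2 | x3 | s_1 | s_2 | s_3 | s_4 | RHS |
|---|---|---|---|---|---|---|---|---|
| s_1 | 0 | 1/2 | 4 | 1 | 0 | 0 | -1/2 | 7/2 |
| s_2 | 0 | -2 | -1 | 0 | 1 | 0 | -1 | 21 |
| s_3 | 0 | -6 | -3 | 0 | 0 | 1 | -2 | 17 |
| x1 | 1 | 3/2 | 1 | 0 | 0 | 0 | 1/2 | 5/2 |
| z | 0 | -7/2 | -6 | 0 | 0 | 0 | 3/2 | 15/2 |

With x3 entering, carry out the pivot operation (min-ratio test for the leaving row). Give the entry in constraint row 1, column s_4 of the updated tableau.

-1/8

Ratio test on column x3 — row 1: (7/2)/4 = 7/8; row 2: entry -1 ≤ 0; row 3: entry -3 ≤ 0; row 4: (5/2)/1 = 5/2. Minimum is 7/8 at row 1 (s_1 leaves); pivot element 4.
Divide row 1 by 4; eliminate column x3 from the other rows.
In the new row 1, the s_4 entry is the old entry divided by the pivot: (-1/2)/4 = -1/8.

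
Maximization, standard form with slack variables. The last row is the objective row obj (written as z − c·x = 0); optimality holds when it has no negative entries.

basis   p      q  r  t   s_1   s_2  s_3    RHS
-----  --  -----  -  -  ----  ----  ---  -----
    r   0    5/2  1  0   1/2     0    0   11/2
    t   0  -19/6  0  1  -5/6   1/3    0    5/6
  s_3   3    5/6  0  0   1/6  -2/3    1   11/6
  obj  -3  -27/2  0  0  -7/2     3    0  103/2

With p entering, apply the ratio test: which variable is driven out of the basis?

s_3

Column p entries and ratios — r: 0 ≤ 0, skip; t: 0 ≤ 0, skip; s_3: (11/6)/3 = 11/18.
Smallest ratio is 11/18 in the row of s_3, so s_3 leaves.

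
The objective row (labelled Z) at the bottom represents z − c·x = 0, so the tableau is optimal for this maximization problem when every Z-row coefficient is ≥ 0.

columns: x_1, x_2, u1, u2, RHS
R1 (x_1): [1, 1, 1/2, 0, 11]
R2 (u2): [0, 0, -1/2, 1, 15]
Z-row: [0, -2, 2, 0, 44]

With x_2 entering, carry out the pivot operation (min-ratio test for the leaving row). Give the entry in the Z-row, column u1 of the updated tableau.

Ratio test on column x_2 — row 1: 11/1 = 11; row 2: entry 0 ≤ 0. Minimum is 11 at row 1 (x_1 leaves); pivot element 1.
Divide row 1 by 1; eliminate column x_2 from the other rows.
Z-row update in column u1: 2 − (-2)·(1/2) = 3.

3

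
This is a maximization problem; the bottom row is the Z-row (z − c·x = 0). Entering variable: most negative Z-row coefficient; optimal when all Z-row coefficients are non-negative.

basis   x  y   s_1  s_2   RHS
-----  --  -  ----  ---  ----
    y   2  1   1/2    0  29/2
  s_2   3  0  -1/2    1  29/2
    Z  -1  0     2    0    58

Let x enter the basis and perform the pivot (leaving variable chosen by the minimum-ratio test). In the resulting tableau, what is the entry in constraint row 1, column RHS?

Ratio test on column x — row 1: (29/2)/2 = 29/4; row 2: (29/2)/3 = 29/6. Minimum is 29/6 at row 2 (s_2 leaves); pivot element 3.
Divide row 2 by 3; eliminate column x from the other rows.
Row 1 update in column RHS: 29/2 − 2·(29/6) = 29/6.

29/6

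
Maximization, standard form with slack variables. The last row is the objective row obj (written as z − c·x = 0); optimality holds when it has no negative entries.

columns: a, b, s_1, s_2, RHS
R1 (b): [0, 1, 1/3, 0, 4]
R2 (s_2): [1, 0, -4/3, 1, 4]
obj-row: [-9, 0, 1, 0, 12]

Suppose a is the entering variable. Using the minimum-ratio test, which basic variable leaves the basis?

Column a entries and ratios — b: 0 ≤ 0, skip; s_2: 4/1 = 4.
Smallest ratio is 4 in the row of s_2, so s_2 leaves.

s_2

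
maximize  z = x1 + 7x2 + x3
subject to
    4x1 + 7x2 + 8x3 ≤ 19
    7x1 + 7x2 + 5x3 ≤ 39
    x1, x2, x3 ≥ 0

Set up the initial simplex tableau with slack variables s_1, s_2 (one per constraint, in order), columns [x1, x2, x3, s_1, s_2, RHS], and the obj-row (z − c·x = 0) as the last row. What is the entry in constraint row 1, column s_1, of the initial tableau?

Slack s_1 belongs to constraint 1; its column is the unit vector e_1, so the entry in row 1 is 1.

1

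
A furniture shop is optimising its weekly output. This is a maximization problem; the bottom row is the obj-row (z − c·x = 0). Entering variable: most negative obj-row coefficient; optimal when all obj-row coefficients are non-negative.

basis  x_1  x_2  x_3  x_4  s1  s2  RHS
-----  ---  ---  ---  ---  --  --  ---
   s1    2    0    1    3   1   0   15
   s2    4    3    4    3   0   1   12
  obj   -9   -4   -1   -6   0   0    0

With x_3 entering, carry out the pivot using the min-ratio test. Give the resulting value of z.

Ratio test on column x_3 — row 1: 15/1 = 15; row 2: 12/4 = 3. Minimum is 3 at row 2 (s2 leaves); pivot element 4.
Pivot on row 2; the obj-row RHS becomes 0 − (-1)·3 = 3.

3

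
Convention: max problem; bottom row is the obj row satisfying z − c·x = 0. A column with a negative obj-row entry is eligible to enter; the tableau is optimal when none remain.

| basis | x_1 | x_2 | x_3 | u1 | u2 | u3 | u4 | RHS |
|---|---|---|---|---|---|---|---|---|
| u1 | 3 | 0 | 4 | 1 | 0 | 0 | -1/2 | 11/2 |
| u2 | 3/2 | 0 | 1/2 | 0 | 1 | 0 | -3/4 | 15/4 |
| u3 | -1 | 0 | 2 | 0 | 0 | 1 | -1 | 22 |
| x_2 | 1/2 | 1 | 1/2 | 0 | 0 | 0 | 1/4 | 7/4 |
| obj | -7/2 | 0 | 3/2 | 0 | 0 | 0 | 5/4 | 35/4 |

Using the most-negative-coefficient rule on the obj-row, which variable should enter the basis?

x_1

Negative obj-row entries: x_1: -7/2.
The most negative is -7/2 in column x_1, so x_1 enters.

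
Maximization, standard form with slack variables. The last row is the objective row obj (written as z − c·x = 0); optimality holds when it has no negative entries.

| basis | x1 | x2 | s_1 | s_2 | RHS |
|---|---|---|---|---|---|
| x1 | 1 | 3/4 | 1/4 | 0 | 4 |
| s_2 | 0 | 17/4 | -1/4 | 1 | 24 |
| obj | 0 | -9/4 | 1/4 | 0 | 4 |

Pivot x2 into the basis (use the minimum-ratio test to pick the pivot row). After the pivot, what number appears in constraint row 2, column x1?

-17/3

Ratio test on column x2 — row 1: 4/(3/4) = 16/3; row 2: 24/(17/4) = 96/17. Minimum is 16/3 at row 1 (x1 leaves); pivot element 3/4.
Divide row 1 by 3/4; eliminate column x2 from the other rows.
Row 2 update in column x1: 0 − (17/4)·(4/3) = -17/3.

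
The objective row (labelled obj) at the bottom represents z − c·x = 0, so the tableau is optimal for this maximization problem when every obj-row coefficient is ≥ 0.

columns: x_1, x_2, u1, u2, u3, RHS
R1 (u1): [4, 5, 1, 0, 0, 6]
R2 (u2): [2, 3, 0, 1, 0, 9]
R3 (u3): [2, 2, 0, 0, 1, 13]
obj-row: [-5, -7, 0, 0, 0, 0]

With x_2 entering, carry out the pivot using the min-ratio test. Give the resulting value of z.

42/5

Ratio test on column x_2 — row 1: 6/5 = 6/5; row 2: 9/3 = 3; row 3: 13/2 = 13/2. Minimum is 6/5 at row 1 (u1 leaves); pivot element 5.
Pivot on row 1; the obj-row RHS becomes 0 − (-7)·(6/5) = 42/5.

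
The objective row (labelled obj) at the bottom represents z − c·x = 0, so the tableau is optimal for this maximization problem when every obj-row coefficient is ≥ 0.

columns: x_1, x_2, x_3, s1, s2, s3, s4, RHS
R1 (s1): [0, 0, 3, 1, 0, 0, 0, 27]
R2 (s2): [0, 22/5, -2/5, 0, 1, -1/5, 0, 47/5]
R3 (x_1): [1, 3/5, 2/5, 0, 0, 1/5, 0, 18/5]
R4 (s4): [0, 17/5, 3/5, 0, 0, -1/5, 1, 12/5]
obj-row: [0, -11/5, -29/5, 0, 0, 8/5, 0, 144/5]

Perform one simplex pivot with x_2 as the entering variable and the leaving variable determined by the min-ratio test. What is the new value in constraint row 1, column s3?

0

Ratio test on column x_2 — row 1: entry 0 ≤ 0; row 2: (47/5)/(22/5) = 47/22; row 3: (18/5)/(3/5) = 6; row 4: (12/5)/(17/5) = 12/17. Minimum is 12/17 at row 4 (s4 leaves); pivot element 17/5.
Divide row 4 by 17/5; eliminate column x_2 from the other rows.
Row 1 update in column s3: 0 − 0·(-1/17) = 0.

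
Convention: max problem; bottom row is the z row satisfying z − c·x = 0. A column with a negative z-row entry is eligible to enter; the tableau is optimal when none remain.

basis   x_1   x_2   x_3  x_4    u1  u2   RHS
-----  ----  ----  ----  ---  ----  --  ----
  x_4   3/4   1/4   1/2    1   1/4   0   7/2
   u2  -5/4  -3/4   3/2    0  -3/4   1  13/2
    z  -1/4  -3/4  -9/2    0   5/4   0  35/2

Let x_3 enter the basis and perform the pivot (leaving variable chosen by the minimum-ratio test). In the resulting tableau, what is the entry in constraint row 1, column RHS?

4/3

Ratio test on column x_3 — row 1: (7/2)/(1/2) = 7; row 2: (13/2)/(3/2) = 13/3. Minimum is 13/3 at row 2 (u2 leaves); pivot element 3/2.
Divide row 2 by 3/2; eliminate column x_3 from the other rows.
Row 1 update in column RHS: 7/2 − (1/2)·(13/3) = 4/3.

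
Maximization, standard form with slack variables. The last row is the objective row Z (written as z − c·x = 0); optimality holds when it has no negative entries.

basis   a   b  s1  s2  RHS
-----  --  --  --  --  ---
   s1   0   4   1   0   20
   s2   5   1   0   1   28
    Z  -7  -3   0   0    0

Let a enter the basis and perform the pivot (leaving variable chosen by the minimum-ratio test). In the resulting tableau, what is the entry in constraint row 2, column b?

Ratio test on column a — row 1: entry 0 ≤ 0; row 2: 28/5 = 28/5. Minimum is 28/5 at row 2 (s2 leaves); pivot element 5.
Divide row 2 by 5; eliminate column a from the other rows.
In the new row 2, the b entry is the old entry divided by the pivot: 1/5 = 1/5.

1/5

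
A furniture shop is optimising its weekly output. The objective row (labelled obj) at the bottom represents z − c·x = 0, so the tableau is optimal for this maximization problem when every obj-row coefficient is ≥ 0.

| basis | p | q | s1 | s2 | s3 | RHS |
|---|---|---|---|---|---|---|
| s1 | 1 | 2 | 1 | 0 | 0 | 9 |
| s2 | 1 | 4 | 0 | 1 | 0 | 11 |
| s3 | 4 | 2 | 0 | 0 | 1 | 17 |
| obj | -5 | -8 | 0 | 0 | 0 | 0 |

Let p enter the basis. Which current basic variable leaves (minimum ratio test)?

s3

Column p entries and ratios — s1: 9/1 = 9; s2: 11/1 = 11; s3: 17/4 = 17/4.
Smallest ratio is 17/4 in the row of s3, so s3 leaves.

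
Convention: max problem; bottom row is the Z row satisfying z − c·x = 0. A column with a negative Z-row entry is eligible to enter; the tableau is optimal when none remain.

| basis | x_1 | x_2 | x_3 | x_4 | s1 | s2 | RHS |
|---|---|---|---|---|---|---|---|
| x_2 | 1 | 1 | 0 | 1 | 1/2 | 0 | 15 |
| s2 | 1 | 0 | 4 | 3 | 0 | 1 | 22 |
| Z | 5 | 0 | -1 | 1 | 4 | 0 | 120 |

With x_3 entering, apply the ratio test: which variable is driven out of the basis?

s2

Column x_3 entries and ratios — x_2: 0 ≤ 0, skip; s2: 22/4 = 11/2.
Smallest ratio is 11/2 in the row of s2, so s2 leaves.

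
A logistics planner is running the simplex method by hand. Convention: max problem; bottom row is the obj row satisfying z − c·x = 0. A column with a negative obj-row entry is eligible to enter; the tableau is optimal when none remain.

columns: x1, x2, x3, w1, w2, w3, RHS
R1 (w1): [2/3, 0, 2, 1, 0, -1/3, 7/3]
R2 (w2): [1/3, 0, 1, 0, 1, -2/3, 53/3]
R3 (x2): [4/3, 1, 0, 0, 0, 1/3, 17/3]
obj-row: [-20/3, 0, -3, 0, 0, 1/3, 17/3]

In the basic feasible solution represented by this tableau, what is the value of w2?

w2 is basic (row 2); its value is the RHS of that row, 53/3.

53/3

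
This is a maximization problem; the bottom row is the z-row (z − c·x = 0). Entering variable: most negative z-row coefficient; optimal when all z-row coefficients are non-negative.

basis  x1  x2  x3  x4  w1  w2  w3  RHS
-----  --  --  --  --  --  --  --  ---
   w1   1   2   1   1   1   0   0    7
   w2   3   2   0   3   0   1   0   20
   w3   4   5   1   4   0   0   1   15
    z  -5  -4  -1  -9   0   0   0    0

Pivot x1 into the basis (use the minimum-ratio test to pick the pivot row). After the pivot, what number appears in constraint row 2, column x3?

-3/4

Ratio test on column x1 — row 1: 7/1 = 7; row 2: 20/3 = 20/3; row 3: 15/4 = 15/4. Minimum is 15/4 at row 3 (w3 leaves); pivot element 4.
Divide row 3 by 4; eliminate column x1 from the other rows.
Row 2 update in column x3: 0 − 3·(1/4) = -3/4.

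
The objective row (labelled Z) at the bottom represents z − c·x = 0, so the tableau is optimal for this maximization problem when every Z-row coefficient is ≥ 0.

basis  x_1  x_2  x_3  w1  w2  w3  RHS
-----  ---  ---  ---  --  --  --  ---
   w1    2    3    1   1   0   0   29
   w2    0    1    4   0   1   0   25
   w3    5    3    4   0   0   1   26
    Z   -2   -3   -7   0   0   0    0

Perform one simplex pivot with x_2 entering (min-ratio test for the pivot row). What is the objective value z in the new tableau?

Ratio test on column x_2 — row 1: 29/3 = 29/3; row 2: 25/1 = 25; row 3: 26/3 = 26/3. Minimum is 26/3 at row 3 (w3 leaves); pivot element 3.
Pivot on row 3; the Z-row RHS becomes 0 − (-3)·(26/3) = 26.

26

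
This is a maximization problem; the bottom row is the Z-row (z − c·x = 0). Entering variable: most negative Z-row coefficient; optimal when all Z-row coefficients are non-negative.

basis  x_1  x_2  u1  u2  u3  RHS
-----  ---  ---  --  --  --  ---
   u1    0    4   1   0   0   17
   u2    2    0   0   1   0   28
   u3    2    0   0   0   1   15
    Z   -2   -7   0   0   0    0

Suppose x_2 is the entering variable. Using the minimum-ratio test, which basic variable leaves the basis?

Column x_2 entries and ratios — u1: 17/4 = 17/4; u2: 0 ≤ 0, skip; u3: 0 ≤ 0, skip.
Smallest ratio is 17/4 in the row of u1, so u1 leaves.

u1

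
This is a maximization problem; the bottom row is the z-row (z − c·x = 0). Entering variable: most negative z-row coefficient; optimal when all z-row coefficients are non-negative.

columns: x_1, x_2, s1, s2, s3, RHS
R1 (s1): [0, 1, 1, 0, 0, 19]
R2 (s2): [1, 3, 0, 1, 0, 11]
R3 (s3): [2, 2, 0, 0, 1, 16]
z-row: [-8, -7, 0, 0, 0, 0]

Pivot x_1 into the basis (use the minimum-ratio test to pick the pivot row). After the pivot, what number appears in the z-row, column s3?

4

Ratio test on column x_1 — row 1: entry 0 ≤ 0; row 2: 11/1 = 11; row 3: 16/2 = 8. Minimum is 8 at row 3 (s3 leaves); pivot element 2.
Divide row 3 by 2; eliminate column x_1 from the other rows.
z-row update in column s3: 0 − (-8)·(1/2) = 4.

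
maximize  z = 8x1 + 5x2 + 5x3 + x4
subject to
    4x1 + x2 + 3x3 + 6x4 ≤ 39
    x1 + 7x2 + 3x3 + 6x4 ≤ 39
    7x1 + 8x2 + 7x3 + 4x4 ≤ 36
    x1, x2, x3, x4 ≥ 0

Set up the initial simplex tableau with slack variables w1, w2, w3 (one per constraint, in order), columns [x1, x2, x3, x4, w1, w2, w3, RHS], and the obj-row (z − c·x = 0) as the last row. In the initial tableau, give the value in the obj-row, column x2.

The obj-row carries the negated objective coefficients: the x2 entry is -5.

-5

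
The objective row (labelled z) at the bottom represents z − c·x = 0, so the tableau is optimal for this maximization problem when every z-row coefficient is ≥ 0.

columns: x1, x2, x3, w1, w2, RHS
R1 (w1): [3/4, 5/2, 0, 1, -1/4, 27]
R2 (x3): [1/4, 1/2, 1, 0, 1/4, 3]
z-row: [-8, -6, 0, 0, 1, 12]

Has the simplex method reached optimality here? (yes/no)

The z-row has a negative entry -8 in column x1, so it is not optimal.

no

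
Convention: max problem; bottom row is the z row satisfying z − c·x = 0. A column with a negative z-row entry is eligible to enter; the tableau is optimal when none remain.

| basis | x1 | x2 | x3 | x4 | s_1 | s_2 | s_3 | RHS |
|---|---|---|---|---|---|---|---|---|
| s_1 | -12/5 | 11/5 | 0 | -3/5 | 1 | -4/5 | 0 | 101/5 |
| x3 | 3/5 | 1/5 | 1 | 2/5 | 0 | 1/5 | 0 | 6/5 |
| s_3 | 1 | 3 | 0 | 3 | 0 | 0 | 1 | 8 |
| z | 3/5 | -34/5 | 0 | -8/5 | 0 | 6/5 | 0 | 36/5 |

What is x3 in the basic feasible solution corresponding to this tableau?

x3 is basic (row 2); its value is the RHS of that row, 6/5.

6/5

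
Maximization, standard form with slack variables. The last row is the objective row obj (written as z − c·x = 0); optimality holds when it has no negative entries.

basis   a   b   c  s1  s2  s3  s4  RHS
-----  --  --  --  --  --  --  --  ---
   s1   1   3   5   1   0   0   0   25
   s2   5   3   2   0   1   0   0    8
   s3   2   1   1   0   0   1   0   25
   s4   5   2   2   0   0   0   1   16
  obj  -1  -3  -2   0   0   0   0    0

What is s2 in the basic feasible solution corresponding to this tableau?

s2 is basic (row 2); its value is the RHS of that row, 8.

8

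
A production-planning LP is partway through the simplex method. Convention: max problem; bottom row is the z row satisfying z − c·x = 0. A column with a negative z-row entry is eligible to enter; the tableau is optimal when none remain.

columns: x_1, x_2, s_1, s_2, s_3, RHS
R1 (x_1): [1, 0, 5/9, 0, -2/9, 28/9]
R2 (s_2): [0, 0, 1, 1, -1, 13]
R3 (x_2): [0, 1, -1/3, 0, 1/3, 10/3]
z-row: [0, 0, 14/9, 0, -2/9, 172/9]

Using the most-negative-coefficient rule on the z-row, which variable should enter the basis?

s_3

Negative z-row entries: s_3: -2/9.
The most negative is -2/9 in column s_3, so s_3 enters.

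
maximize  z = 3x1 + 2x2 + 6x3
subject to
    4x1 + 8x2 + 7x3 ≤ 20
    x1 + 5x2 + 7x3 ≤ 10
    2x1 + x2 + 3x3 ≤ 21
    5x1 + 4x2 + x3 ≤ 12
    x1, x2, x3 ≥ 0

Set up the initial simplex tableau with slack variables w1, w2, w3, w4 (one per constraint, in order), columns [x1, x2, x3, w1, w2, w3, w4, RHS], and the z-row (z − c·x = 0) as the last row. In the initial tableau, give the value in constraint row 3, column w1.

Slack w1 belongs to constraint 1; its column is the unit vector e_1, so the entry in row 3 is 0.

0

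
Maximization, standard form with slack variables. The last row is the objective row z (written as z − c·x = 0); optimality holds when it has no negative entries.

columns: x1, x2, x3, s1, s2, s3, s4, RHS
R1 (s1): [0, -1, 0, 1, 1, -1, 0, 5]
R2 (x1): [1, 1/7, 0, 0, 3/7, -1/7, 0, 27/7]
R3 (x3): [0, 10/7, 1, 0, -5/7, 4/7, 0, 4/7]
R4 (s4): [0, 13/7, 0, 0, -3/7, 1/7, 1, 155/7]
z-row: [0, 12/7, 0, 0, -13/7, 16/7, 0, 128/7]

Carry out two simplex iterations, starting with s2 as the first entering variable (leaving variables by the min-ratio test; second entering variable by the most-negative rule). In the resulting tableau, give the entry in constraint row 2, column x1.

7/4

Ratio test on column s2 — row 1: 5/1 = 5; row 2: (27/7)/(3/7) = 9; row 3: entry -5/7 ≤ 0; row 4: entry -3/7 ≤ 0. Minimum is 5 at row 1 (s1 leaves); pivot element 1.
Divide row 1 by 1; eliminate column s2 from the other rows.
Second iteration: most negative z-row entry is -1/7 in column x2, so x2 enters.
Ratio test on column x2 — row 1: entry -1 ≤ 0; row 2: (12/7)/(4/7) = 3; row 3: (29/7)/(5/7) = 29/5; row 4: (170/7)/(10/7) = 17. Minimum is 3 at row 2 (x1 leaves); pivot element 4/7.
Divide row 2 by 4/7; eliminate column x2 from the other rows.
After both pivots, the entry at constraint row 2, column x1 is 7/4.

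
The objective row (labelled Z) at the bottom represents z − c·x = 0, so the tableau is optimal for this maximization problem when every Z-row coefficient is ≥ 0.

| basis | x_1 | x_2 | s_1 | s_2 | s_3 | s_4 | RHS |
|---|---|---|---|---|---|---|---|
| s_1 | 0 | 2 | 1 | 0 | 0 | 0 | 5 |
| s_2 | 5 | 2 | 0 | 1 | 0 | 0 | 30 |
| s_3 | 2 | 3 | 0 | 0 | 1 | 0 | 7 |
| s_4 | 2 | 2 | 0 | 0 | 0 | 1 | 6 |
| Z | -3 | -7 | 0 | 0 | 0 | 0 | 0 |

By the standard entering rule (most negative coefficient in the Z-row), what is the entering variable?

x_2

Negative Z-row entries: x_1: -3, x_2: -7.
The most negative is -7 in column x_2, so x_2 enters.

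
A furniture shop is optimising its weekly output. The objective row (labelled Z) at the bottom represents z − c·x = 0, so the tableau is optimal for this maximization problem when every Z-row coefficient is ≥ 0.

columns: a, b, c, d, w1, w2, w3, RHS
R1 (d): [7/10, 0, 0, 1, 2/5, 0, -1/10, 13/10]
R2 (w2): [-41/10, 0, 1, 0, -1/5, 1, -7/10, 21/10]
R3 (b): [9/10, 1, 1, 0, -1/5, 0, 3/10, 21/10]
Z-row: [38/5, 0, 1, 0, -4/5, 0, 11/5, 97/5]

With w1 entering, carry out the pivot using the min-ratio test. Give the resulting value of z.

Ratio test on column w1 — row 1: (13/10)/(2/5) = 13/4; row 2: entry -1/5 ≤ 0; row 3: entry -1/5 ≤ 0. Minimum is 13/4 at row 1 (d leaves); pivot element 2/5.
Pivot on row 1; the Z-row RHS becomes 97/5 − (-4/5)·(13/4) = 22.

22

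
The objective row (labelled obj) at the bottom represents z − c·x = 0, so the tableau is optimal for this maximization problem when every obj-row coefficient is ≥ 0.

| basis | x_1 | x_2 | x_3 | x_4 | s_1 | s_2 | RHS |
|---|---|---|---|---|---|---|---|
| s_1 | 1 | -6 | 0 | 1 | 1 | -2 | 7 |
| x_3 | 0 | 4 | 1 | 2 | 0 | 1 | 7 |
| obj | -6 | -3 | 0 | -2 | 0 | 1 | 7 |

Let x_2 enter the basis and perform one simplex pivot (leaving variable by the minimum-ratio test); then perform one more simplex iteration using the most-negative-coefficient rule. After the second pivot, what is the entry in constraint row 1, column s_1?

1

Ratio test on column x_2 — row 1: entry -6 ≤ 0; row 2: 7/4 = 7/4. Minimum is 7/4 at row 2 (x_3 leaves); pivot element 4.
Divide row 2 by 4; eliminate column x_2 from the other rows.
Second iteration: most negative obj-row entry is -6 in column x_1, so x_1 enters.
Ratio test on column x_1 — row 1: (35/2)/1 = 35/2; row 2: entry 0 ≤ 0. Minimum is 35/2 at row 1 (s_1 leaves); pivot element 1.
Divide row 1 by 1; eliminate column x_1 from the other rows.
After both pivots, the entry at constraint row 1, column s_1 is 1.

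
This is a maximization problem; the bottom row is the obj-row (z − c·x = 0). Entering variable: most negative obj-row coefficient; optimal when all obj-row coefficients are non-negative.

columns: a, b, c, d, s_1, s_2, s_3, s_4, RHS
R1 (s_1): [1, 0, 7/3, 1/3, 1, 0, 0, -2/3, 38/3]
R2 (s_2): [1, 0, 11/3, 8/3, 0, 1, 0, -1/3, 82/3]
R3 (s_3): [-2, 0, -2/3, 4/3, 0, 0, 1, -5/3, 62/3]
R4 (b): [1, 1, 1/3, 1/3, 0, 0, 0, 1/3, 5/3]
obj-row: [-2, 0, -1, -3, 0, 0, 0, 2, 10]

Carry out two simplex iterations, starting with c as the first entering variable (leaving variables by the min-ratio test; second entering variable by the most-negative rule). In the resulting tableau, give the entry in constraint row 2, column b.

Ratio test on column c — row 1: (38/3)/(7/3) = 38/7; row 2: (82/3)/(11/3) = 82/11; row 3: entry -2/3 ≤ 0; row 4: (5/3)/(1/3) = 5. Minimum is 5 at row 4 (b leaves); pivot element 1/3.
Divide row 4 by 1/3; eliminate column c from the other rows.
Second iteration: most negative obj-row entry is -2 in column d, so d enters.
Ratio test on column d — row 1: entry -2 ≤ 0; row 2: entry -1 ≤ 0; row 3: 24/2 = 12; row 4: 5/1 = 5. Minimum is 5 at row 4 (c leaves); pivot element 1.
Divide row 4 by 1; eliminate column d from the other rows.
After both pivots, the entry at constraint row 2, column b is -8.

-8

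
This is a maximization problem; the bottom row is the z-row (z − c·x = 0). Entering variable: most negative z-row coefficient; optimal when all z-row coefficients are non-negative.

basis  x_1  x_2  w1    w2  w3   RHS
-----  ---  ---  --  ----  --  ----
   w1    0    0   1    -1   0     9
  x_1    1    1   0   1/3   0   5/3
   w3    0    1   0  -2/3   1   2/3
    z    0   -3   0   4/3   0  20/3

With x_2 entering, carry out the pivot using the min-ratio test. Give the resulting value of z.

26/3

Ratio test on column x_2 — row 1: entry 0 ≤ 0; row 2: (5/3)/1 = 5/3; row 3: (2/3)/1 = 2/3. Minimum is 2/3 at row 3 (w3 leaves); pivot element 1.
Pivot on row 3; the z-row RHS becomes 20/3 − (-3)·(2/3) = 26/3.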